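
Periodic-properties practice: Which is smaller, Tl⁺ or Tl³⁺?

Both ions have Z = 81 protons, but Tl³⁺ has lost more electrons, so its remaining electrons feel a larger effective nuclear charge per electron and are pulled in more tightly.
Higher positive charge → smaller ion, so Tl⁺ > Tl³⁺.

Tl³⁺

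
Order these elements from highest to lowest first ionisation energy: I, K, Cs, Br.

K is in period 4, group 1; Br is in period 4, group 17; I is in period 5, group 17; Cs is in period 6, group 1.
Removing the outermost electron gets harder across a period and easier down a group.
Neither a single period nor a single group — weigh both effects.
K > Cs: K sits above Cs in group 1, so the down-group effect alone puts K higher.
I > K: the two effects oppose for this pair; the across-period effect wins (1008 vs 419 kJ/mol).
Br > I: Br sits above I in group 17, so the down-group effect alone puts Br higher.
Approximate values (kJ/mol): K 419, Br 1140, I 1008, Cs 376.
So from highest to lowest: Br > I > K > Cs.

Br > I > K > Cs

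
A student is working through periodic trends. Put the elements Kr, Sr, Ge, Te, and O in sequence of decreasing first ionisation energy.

O is in period 2, group 16; Ge is in period 4, group 14; Kr is in period 4, group 18; Sr is in period 5, group 2; Te is in period 5, group 16.
First ionization energy rises across a period (greater Z_eff holds electrons more tightly) and falls down a group (valence electrons are farther from the nucleus).
These span different periods and groups, so the two trends combine.
Ge > Sr: both effects reinforce here, so Ge is clearly the higher of the two.
Te > Ge: the two effects oppose for this pair; the across-period effect wins (869 vs 762 kJ/mol).
O > Te: they share group 16; the group trend gives O the larger value.
Kr > O: the two effects oppose for this pair; the across-period effect wins (1351 vs 1314 kJ/mol).
Approximate values (kJ/mol): O 1314, Ge 762, Kr 1351, Sr 550, Te 869.
So from highest to lowest: Kr > O > Te > Ge > Sr.

Kr > O > Te > Ge > Sr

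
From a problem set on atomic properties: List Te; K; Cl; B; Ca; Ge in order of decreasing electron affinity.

Cl > Te > Ge > K > B > Ca

B is in period 2, group 13; Cl is in period 3, group 17; K is in period 4, group 1; Ca is in period 4, group 2; Ge is in period 4, group 14; Te is in period 5, group 16.
Atoms with high Z_eff and room in the valence shell (especially the halogens) have the most exothermic electron affinities.
Here both period and group differ, so the two effects have to be weighed against each other.
B > Ca: both effects reinforce here, so B is clearly the higher of the two.
K > B: this pair runs against the simple trend — see the exception note.
Ge > K: both are in period 4; the period trend gives Ge the larger value.
Te > Ge: the two effects oppose for this pair; the across-period effect wins (190 vs 119 kJ/mol).
Cl > Te: relative to Te, both the across-period and down-group shifts push Cl's electron affinity up.
Note the exception: K has a higher electron affinity than B, contrary to the simple trend — B's ns²np¹ configuration gives only a small electron affinity — the sparsely filled np subshell binds an added electron weakly.
Note the exception: K has a higher electron affinity than Ca, contrary to the simple trend — adding an electron to Ca (ns²) has to open a new, higher-energy np subshell, which is unfavourable.
For reference (kJ/mol): B 27, Cl 349, K 48, Ca 2, Ge 119, Te 190.
So from highest to lowest: Cl > Te > Ge > K > B > Ca.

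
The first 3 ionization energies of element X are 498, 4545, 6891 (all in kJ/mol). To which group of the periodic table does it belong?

Group 1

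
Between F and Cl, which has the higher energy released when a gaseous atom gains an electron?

Cl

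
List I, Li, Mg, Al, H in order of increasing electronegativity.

Li, Mg, Al, H, I

H is in period 1, group 1; Li is in period 2, group 1; Mg is in period 3, group 2; Al is in period 3, group 13; I is in period 5, group 17.
Smaller atoms with higher effective nuclear charge are more electronegative.
Here both period and group differ, so the two effects have to be weighed against each other.
Mg > Li: period and group pull opposite ways; the across-period shift dominates (1.31 vs 0.98).
Al > Mg: Al lies to the right of Mg in period 3, so the across-period effect alone puts Al higher.
H > Al: period and group pull opposite ways; the down-group shift dominates (2.20 vs 1.61).
I > H: the two effects oppose for this pair; the across-period effect wins (2.66 vs 2.20).
For reference (Pauling): H 2.20, Li 0.98, Mg 1.31, Al 1.61, I 2.66.
So from lowest to highest: Li < Mg < Al < H < I.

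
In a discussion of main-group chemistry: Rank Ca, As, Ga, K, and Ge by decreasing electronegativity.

K is in period 4, group 1; Ca is in period 4, group 2; Ga is in period 4, group 13; Ge is in period 4, group 14; As is in period 4, group 15.
Electronegativity increases across a period and decreases down a group, tracking effective nuclear charge and atomic size.
All lie in period 4, so electronegativity increases left to right.
So from highest to lowest: As > Ge > Ga > Ca > K.

As > Ge > Ga > Ca > K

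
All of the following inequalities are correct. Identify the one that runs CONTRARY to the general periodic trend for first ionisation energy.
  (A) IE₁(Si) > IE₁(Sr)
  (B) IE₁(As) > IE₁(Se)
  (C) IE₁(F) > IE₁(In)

(B)

The general trend: first ionisation energy increases across a period and decreases down a group.
(A) Si (period 3, group 14) vs Sr (period 5, group 2): the stated order agrees with the simple trend.
(B) As (period 4, group 15) vs Se (period 4, group 16): the stated order contradicts the simple trend.
(C) F (period 2, group 17) vs In (period 5, group 13): the stated order agrees with the simple trend.
The exception is (B): Se (4p⁴) ionizes more easily than half-filled As (4p³).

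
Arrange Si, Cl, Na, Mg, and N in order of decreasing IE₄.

The fourth ionization energy removes an electron from the +3 ion. For each element: Si³⁺ still has 1 valence electron; Cl³⁺ still has 4 valence electrons; Na³⁺ is already 2 electrons into the core; Mg³⁺ is already 1 electron into the core; N³⁺ still has 2 valence electrons.
Core electrons are held far more tightly than valence electrons, so Na and Mg top the IE_4 order.
Valence configurations: Si³⁺ [Ne]3s¹, Cl³⁺ [Ne]3s²3p², N³⁺ [He]2s².
Approximate IE_4 values (kJ/mol): Si 4356, Cl 5159, Na 9543, Mg 10543, N 7475.
Putting it together, IE_4: Si < Cl < N < Na < Mg.

Mg > Na > N > Cl > Si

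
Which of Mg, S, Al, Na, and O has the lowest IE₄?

The fourth ionization energy removes an electron from the +3 ion. For each element: Mg³⁺ is already 1 electron into the core; S³⁺ still has 3 valence electrons; Al³⁺ is the bare [Ne] core; Na³⁺ is already 2 electrons into the core; O³⁺ still has 3 valence electrons.
Core electrons are held far more tightly than valence electrons, so Na, Mg and Al top the IE_4 order.
Valence configurations: S³⁺ [Ne]3s²3p¹, O³⁺ [He]2s²2p¹.
Approximate IE_4 values (kJ/mol): Mg 10543, S 4556, Al 11577, Na 9543, O 7469.
Overall IE_4 order: S < O < Na < Mg < Al.

S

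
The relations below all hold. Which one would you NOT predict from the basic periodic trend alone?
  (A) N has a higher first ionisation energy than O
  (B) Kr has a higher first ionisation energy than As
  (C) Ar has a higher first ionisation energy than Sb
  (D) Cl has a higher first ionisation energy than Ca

The general trend: first ionisation energy increases across a period and decreases down a group.
(A) N (period 2, group 15) vs O (period 2, group 16): the stated order contradicts the simple trend.
(B) Kr (period 4, group 18) vs As (period 4, group 15): the stated order agrees with the simple trend.
(C) Ar (period 3, group 18) vs Sb (period 5, group 15): the stated order agrees with the simple trend.
(D) Cl (period 3, group 17) vs Ca (period 4, group 2): the stated order agrees with the simple trend.
The exception is (A): pairing an electron in O's 2p⁴ costs repulsion energy, so O ionizes more easily than half-filled N (2p³).

(A)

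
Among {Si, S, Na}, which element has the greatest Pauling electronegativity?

S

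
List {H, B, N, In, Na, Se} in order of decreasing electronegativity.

N > Se > H > B > In > Na

EN rises left→right (higher Z_eff, smaller atoms) and falls top→bottom (larger, more shielded atoms).
Neither a single period nor a single group — weigh both effects.
In > Na: period and group pull opposite ways; the across-period shift dominates (1.78 vs 0.93).
B > In: B sits above In in group 13, so the down-group effect alone puts B higher.
H > B: period and group pull opposite ways; the down-group shift dominates (2.20 vs 2.04).
Se > H: the two effects oppose for this pair; the across-period effect wins (2.55 vs 2.20).
N > Se: the two effects oppose for this pair; the down-group effect wins (3.04 vs 2.55).
Approximate values (Pauling): H 2.20, B 2.04, N 3.04, Na 0.93, Se 2.55, In 1.78.
So from highest to lowest: N > Se > H > B > In > Na.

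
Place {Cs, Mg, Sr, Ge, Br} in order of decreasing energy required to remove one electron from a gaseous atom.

Br, Ge, Mg, Sr, Cs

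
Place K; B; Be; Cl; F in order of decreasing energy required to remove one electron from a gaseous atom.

Be is in period 2, group 2; B is in period 2, group 13; F is in period 2, group 17; Cl is in period 3, group 17; K is in period 4, group 1.
IE₁ increases left→right with effective nuclear charge and decreases top→bottom as the valence shell moves farther out.
These span different periods and groups, so the two trends combine.
B > K: relative to K, both the across-period and down-group shifts push B's first ionization energy up.
Be > B: this pair runs against the simple trend — see the exception note.
Cl > Be: the two effects oppose for this pair; the across-period effect wins (1251 vs 900 kJ/mol).
F > Cl: F sits above Cl in group 17, so the down-group effect alone puts F higher.
Note the exception: Be has a higher first ionization energy than B, contrary to the simple trend — removing B's lone 2p electron is easier than breaking Be's filled 2s².
Tabulated first ionization energy (kJ/mol): Be 900, B 801, F 1681, Cl 1251, K 419.
So from highest to lowest: F > Cl > Be > B > K.

F > Cl > Be > B > K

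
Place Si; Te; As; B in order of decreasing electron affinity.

Te > Si > As > B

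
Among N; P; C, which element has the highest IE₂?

N

IE_2 is the cost of taking one more electron from the +1 cation: N⁺ still has 4 valence electrons; P⁺ still has 4 valence electrons; C⁺ still has 3 valence electrons.
All are still removing valence electrons, so compare the +1 ions as you would atoms: IE_2 generally rises across a period (higher Z_eff) and falls down a group (larger shell), subject to the usual subshell exceptions.
Valence configurations: N⁺ [He]2s²2p², P⁺ [Ne]3s²3p², C⁺ [He]2s²2p¹.
Approximate IE_2 values (kJ/mol): N 2856, P 1907, C 2353.
So the second ionization energies run P < C < N.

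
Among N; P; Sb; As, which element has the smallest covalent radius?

N is in period 2, group 15; P is in period 3, group 15; As is in period 4, group 15; Sb is in period 5, group 15.
Moving right in a period, electrons are added to the same shell under a stronger nuclear pull, so atoms get smaller; moving down, a new shell is opened and atoms get larger.
All are in group 15, so atomic radius increases down the group.
The smallest covalent radius among these belongs to N.

N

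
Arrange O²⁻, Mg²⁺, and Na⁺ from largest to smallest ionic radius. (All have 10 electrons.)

All of these have 10 electrons, so size is governed by nuclear charge alone: the more protons, the stronger the pull on the same electron cloud, and the smaller the ion.
Nuclear charges: Mg²⁺ (Z=12), Na⁺ (Z=11), O²⁻ (Z=8).
Largest to smallest: O²⁻ > Na⁺ > Mg²⁺.

O²⁻ > Na⁺ > Mg²⁺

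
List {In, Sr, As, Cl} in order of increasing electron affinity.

Cl is in period 3, group 17; As is in period 4, group 15; Sr is in period 5, group 2; In is in period 5, group 13.
EA tends to increase across a period and decrease down a group, though the pattern is less regular than for IE or radius.
These span different periods and groups, so the two trends combine.
In > Sr: both are in period 5; the period trend gives In the larger value.
As > In: relative to In, both the across-period and down-group shifts push As's electron affinity up.
Cl > As: relative to As, both the across-period and down-group shifts push Cl's electron affinity up.
For reference (kJ/mol): Cl 349, As 78, Sr 5, In 29.
So from lowest to highest: Sr < In < As < Cl.

Sr, In, As, Cl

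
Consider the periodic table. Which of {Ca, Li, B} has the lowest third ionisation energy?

IE_3 is the cost of taking one more electron from the +2 cation: Ca²⁺ is the bare [Ar] core; Li²⁺ is already 1 electron into the core; B²⁺ still has 1 valence electron.
Breaking into a closed-shell core is much more expensive than removing a leftover valence electron — Ca and Li have the largest IE_3 here.
Approximate IE_3 values (kJ/mol): Ca 4912, Li 11815, B 3660.
Putting it together, IE_3: B < Ca < Li.

B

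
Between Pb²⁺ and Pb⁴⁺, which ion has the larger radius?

Pb²⁺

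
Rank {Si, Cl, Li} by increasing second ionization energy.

Si, Cl, Li

Consider each +1 ion: Si⁺ still has 3 valence electrons; Cl⁺ still has 6 valence electrons; Li⁺ is the bare [He] core.
Pulling an electron out of a noble-gas core costs far more than removing a remaining valence electron, so Li sits at the high end of IE_2.
Valence configurations: Si⁺ [Ne]3s²3p¹, Cl⁺ [Ne]3s²3p⁴.
Tabulated IE_2 (kJ/mol): Si 1577, Cl 2298, Li 7298.
Putting it together, IE_2: Si < Cl < Li.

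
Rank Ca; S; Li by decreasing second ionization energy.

Li > S > Ca

After 1 electron has been removed, what remains? Ca⁺ still has 1 valence electron; S⁺ still has 5 valence electrons; Li⁺ is the bare [He] core.
Breaking into a closed-shell core is much more expensive than removing a leftover valence electron — Li has the largest IE_2 here.
Valence configurations: Ca⁺ [Ar]4s¹, S⁺ [Ne]3s²3p³.
The numbers (kJ/mol): Ca 1145, S 2252, Li 7298.
So the second ionization energies run Ca < S < Li.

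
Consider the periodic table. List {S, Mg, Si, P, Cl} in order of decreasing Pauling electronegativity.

Cl > S > P > Si > Mg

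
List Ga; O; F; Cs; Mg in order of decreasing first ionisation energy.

F, O, Mg, Ga, Cs

First ionization energy rises across a period (greater Z_eff holds electrons more tightly) and falls down a group (valence electrons are farther from the nucleus).
These span different periods and groups, so the two trends combine.
Ga > Cs: relative to Cs, both the across-period and down-group shifts push Ga's first ionization energy up.
Mg > Ga: period and group pull opposite ways; the down-group shift dominates (738 vs 579 kJ/mol).
O > Mg: relative to Mg, both the across-period and down-group shifts push O's first ionization energy up.
F > O: both are in period 2; the period trend gives F the larger value.
For reference (kJ/mol): O 1314, F 1681, Mg 738, Ga 579, Cs 376.
So from highest to lowest: F > O > Mg > Ga > Cs.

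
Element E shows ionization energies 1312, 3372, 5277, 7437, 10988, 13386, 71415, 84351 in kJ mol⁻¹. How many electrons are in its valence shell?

6

Look for the largest jump between consecutive ionization energies: IE7/IE6 ≈ 5.3, far larger than any earlier ratio.
That jump marks the point where a core electron is being removed. So the atom has 6 valence electrons.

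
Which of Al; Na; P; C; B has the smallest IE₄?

IE_4 is the cost of taking one more electron from the +3 cation: Al³⁺ is the bare [Ne] core; Na³⁺ is already 2 electrons into the core; P³⁺ still has 2 valence electrons; C³⁺ still has 1 valence electron; B³⁺ is the bare [He] core.
Breaking into a closed-shell core is much more expensive than removing a leftover valence electron — Na, Al and B have the largest IE_4 here.
Valence configurations: P³⁺ [Ne]3s², C³⁺ [He]2s¹.
The numbers (kJ/mol): Al 11577, Na 9543, P 4964, C 6223, B 25026.
Hence IE_4: P < C < Na < Al < B.

P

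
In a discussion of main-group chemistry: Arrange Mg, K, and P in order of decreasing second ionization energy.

IE_2 is the cost of taking one more electron from the +1 cation: Mg⁺ still has 1 valence electron; K⁺ is the bare [Ar] core; P⁺ still has 4 valence electrons.
Breaking into a closed-shell core is much more expensive than removing a leftover valence electron — K has the largest IE_2 here.
Valence configurations: Mg⁺ [Ne]3s¹, P⁺ [Ne]3s²3p².
Approximate IE_2 values (kJ/mol): Mg 1451, K 3052, P 1907.
Hence IE_2: Mg < P < K.

K > P > Mg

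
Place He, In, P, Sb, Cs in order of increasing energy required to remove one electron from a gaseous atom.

Cs < In < Sb < P < He

He is in period 1, group 18; P is in period 3, group 15; In is in period 5, group 13; Sb is in period 5, group 15; Cs is in period 6, group 1.
Across a period the outer electron is held more tightly (higher IE₁); down a group it sits in a higher shell, more shielded, and comes off more easily.
Neither a single period nor a single group — weigh both effects.
In > Cs: both effects reinforce here, so In is clearly the higher of the two.
Sb > In: both are in period 5; the period trend gives Sb the larger value.
P > Sb: P sits above Sb in group 15, so the down-group effect alone puts P higher.
He > P: relative to P, both the across-period and down-group shifts push He's first ionization energy up.
Tabulated first ionization energy (kJ/mol): He 2372, P 1012, In 558, Sb 831, Cs 376.
So from lowest to highest: Cs < In < Sb < P < He.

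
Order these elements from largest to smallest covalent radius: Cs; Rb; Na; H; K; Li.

Cs, Rb, K, Na, Li, H

H is in period 1, group 1; Li is in period 2, group 1; Na is in period 3, group 1; K is in period 4, group 1; Rb is in period 5, group 1; Cs is in period 6, group 1.
Across a period the added protons contract the valence shell; down a group each new principal shell makes the atom larger.
All are in group 1, so atomic radius increases down the group.
So from largest to smallest: Cs > Rb > K > Na > Li > H.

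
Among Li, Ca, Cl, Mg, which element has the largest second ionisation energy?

After 1 electron has been removed, what remains? Li⁺ is the bare [He] core; Ca⁺ still has 1 valence electron; Cl⁺ still has 6 valence electrons; Mg⁺ still has 1 valence electron.
Core electrons are held far more tightly than valence electrons, so Li tops the IE_2 order.
Valence configurations: Ca⁺ [Ar]4s¹, Cl⁺ [Ne]3s²3p⁴, Mg⁺ [Ne]3s¹.
Tabulated IE_2 (kJ/mol): Li 7298, Ca 1145, Cl 2298, Mg 1451.
Hence IE_2: Ca < Mg < Cl < Li.

Li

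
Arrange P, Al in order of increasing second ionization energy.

Al < P

IE_2 is the cost of taking one more electron from the +1 cation: P⁺ still has 4 valence electrons; Al⁺ still has 2 valence electrons.
All are still removing valence electrons, so compare the +1 ions as you would atoms: IE_2 generally rises across a period (higher Z_eff) and falls down a group (larger shell), subject to the usual subshell exceptions.
Valence configurations: P⁺ [Ne]3s²3p², Al⁺ [Ne]3s².
The numbers (kJ/mol): P 1907, Al 1817.
So the second ionization energies run Al < P.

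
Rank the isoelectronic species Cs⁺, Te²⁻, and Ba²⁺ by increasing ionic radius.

Ba²⁺ < Cs⁺ < Te²⁻

All of these have 54 electrons, so size is governed by nuclear charge alone: the more protons, the stronger the pull on the same electron cloud, and the smaller the ion.
Nuclear charges: Ba²⁺ (Z=56), Cs⁺ (Z=55), Te²⁻ (Z=52).
Smallest to largest: Ba²⁺ < Cs⁺ < Te²⁻.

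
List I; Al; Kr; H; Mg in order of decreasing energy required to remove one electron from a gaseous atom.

Kr > H > I > Mg > Al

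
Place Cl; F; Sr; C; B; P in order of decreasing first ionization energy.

Removing the outermost electron gets harder across a period and easier down a group.
These span different periods and groups, so the two trends combine.
B > Sr: both effects reinforce here, so B is clearly the higher of the two.
P > B: the two effects oppose for this pair; the across-period effect wins (1012 vs 801 kJ/mol).
C > P: period and group pull opposite ways; the down-group shift dominates (1086 vs 1012 kJ/mol).
Cl > C: the two effects oppose for this pair; the across-period effect wins (1251 vs 1086 kJ/mol).
F > Cl: F sits above Cl in group 17, so the down-group effect alone puts F higher.
Approximate values (kJ/mol): B 801, C 1086, F 1681, P 1012, Cl 1251, Sr 550.
So from highest to lowest: F > Cl > C > P > B > Sr.

F > Cl > C > P > B > Sr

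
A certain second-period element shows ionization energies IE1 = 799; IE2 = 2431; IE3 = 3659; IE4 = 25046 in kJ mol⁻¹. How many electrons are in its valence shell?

3

Look for the largest jump between consecutive ionization energies: IE4/IE3 ≈ 6.8, far larger than any earlier ratio.
That jump marks the point where a core electron is being removed. So the atom has 3 valence electrons.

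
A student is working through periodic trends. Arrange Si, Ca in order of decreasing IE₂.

The second ionization energy removes an electron from the +1 ion. For each element: Si⁺ still has 3 valence electrons; Ca⁺ still has 1 valence electron.
All are still removing valence electrons, so compare the +1 ions as you would atoms: IE_2 generally rises across a period (higher Z_eff) and falls down a group (larger shell), subject to the usual subshell exceptions.
Valence configurations: Si⁺ [Ne]3s²3p¹, Ca⁺ [Ar]4s¹.
The numbers (kJ/mol): Si 1577, Ca 1145.
Putting it together, IE_2: Ca < Si.

Si > Ca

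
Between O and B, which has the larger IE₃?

O

IE_3 is the cost of taking one more electron from the +2 cation: O²⁺ still has 4 valence electrons; B²⁺ still has 1 valence electron.
All are still removing valence electrons, so compare the +2 ions as you would atoms: IE_3 generally rises across a period (higher Z_eff) and falls down a group (larger shell), subject to the usual subshell exceptions.
Valence configurations: O²⁺ [He]2s²2p², B²⁺ [He]2s¹.
The numbers (kJ/mol): O 5300, B 3660.
Hence IE_3: B < O.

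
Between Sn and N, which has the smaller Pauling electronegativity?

Sn

N is in period 2, group 15; Sn is in period 5, group 14.
Smaller atoms with higher effective nuclear charge are more electronegative.
These span different periods and groups, so the two trends combine.
N > Sn: relative to Sn, both the across-period and down-group shifts push N's electronegativity up.
Approximate values (Pauling): N 3.04, Sn 1.96.
So Sn has the smaller Pauling electronegativity (Sn < N).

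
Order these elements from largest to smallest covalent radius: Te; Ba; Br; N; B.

B is in period 2, group 13; N is in period 2, group 15; Br is in period 4, group 17; Te is in period 5, group 16; Ba is in period 6, group 2.
Atomic radius shrinks across a period as nuclear charge pulls the same shell inward, and grows down a group as new shells are added.
Neither a single period nor a single group — weigh both effects.
B > N: both are in period 2; the period trend gives B the larger value.
Br > B: period and group pull opposite ways; the down-group shift dominates (114 vs 85 pm).
Te > Br: both effects reinforce here, so Te is clearly the larger of the two.
Ba > Te: both effects reinforce here, so Ba is clearly the larger of the two.
Tabulated atomic radius (pm): B 85, N 71, Br 114, Te 136, Ba 196.
So from largest to smallest: Ba > Te > Br > B > N.

Ba > Te > Br > B > N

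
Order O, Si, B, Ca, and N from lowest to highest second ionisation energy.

Ca, Si, B, N, O

The second ionization energy removes an electron from the +1 ion. For each element: O⁺ still has 5 valence electrons; Si⁺ still has 3 valence electrons; B⁺ still has 2 valence electrons; Ca⁺ still has 1 valence electron; N⁺ still has 4 valence electrons.
All are still removing valence electrons, so compare the +1 ions as you would atoms: IE_2 generally rises across a period (higher Z_eff) and falls down a group (larger shell), subject to the usual subshell exceptions.
Valence configurations: O⁺ [He]2s²2p³, Si⁺ [Ne]3s²3p¹, B⁺ [He]2s², Ca⁺ [Ar]4s¹, N⁺ [He]2s²2p².
Tabulated IE_2 (kJ/mol): O 3388, Si 1577, B 2427, Ca 1145, N 2856.
Putting it together, IE_2: Ca < Si < B < N < O.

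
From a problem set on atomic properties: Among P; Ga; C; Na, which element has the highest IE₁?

C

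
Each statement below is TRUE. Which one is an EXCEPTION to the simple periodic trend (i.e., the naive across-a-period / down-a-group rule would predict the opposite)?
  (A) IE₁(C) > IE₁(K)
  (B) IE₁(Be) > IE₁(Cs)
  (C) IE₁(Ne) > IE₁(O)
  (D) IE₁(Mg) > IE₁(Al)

(D)

The general trend: first ionisation energy increases across a period and decreases down a group.
(A) C (period 2, group 14) vs K (period 4, group 1): the stated order agrees with the simple trend.
(B) Be (period 2, group 2) vs Cs (period 6, group 1): the stated order agrees with the simple trend.
(C) Ne (period 2, group 18) vs O (period 2, group 16): the stated order agrees with the simple trend.
(D) Mg (period 3, group 2) vs Al (period 3, group 13): the stated order contradicts the simple trend.
The exception is (D): Al's single 3p electron is easier to remove than one from Mg's filled 3s².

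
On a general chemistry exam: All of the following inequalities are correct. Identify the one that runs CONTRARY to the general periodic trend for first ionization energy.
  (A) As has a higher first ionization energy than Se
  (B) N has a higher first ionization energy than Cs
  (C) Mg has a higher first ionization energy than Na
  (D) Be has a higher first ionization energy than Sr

(A)

The general trend: first ionization energy increases across a period and decreases down a group.
(A) As (period 4, group 15) vs Se (period 4, group 16): the stated order contradicts the simple trend.
(B) N (period 2, group 15) vs Cs (period 6, group 1): the stated order agrees with the simple trend.
(C) Mg (period 3, group 2) vs Na (period 3, group 1): the stated order agrees with the simple trend.
(D) Be (period 2, group 2) vs Sr (period 5, group 2): the stated order agrees with the simple trend.
The exception is (A): Se (4p⁴) ionizes more easily than half-filled As (4p³).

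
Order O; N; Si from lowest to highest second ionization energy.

Si < N < O

The second ionization energy removes an electron from the +1 ion. For each element: O⁺ still has 5 valence electrons; N⁺ still has 4 valence electrons; Si⁺ still has 3 valence electrons.
All are still removing valence electrons, so compare the +1 ions as you would atoms: IE_2 generally rises across a period (higher Z_eff) and falls down a group (larger shell), subject to the usual subshell exceptions.
Valence configurations: O⁺ [He]2s²2p³, N⁺ [He]2s²2p², Si⁺ [Ne]3s²3p¹.
The numbers (kJ/mol): O 3388, N 2856, Si 1577.
Hence IE_2: Si < N < O.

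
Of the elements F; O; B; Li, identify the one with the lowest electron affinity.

B

Li is in period 2, group 1; B is in period 2, group 13; O is in period 2, group 16; F is in period 2, group 17.
Electron affinity generally becomes more exothermic across a period toward the halogens and less exothermic down a group.
All lie in period 2; the across-period trend (electron affinity increases left to right) applies, with the exception below.
Note the exception: Li has a higher electron affinity than B, contrary to the simple trend — B's ns²np¹ configuration gives only a small electron affinity — the sparsely filled np subshell binds an added electron weakly.
Tabulated electron affinity (kJ/mol): Li 60, B 27, O 141, F 328.
The lowest electron affinity among these belongs to B.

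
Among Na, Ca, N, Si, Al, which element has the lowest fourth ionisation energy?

The fourth ionization energy removes an electron from the +3 ion. For each element: Na³⁺ is already 2 electrons into the core; Ca³⁺ is already 1 electron into the core; N³⁺ still has 2 valence electrons; Si³⁺ still has 1 valence electron; Al³⁺ is the bare [Ne] core.
Usually core removal costs more than valence removal, but here the competition is close: a tightly held n=2 valence electron can cost more to remove than an n=3 core electron, so the actual values have to decide it.
Valence configurations: N³⁺ [He]2s², Si³⁺ [Ne]3s¹.
Approximate IE_4 values (kJ/mol): Na 9543, Ca 6491, N 7475, Si 4356, Al 11577.
Overall IE_4 order: Si < Ca < N < Na < Al.

Si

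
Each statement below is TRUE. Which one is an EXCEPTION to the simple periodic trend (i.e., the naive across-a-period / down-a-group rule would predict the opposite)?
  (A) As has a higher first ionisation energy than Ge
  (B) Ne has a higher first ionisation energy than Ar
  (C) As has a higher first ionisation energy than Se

The general trend: first ionisation energy increases across a period and decreases down a group.
(A) As (period 4, group 15) vs Ge (period 4, group 14): the stated order agrees with the simple trend.
(B) Ne (period 2, group 18) vs Ar (period 3, group 18): the stated order agrees with the simple trend.
(C) As (period 4, group 15) vs Se (period 4, group 16): the stated order contradicts the simple trend.
The exception is (C): Se (4p⁴) ionizes more easily than half-filled As (4p³).

(C)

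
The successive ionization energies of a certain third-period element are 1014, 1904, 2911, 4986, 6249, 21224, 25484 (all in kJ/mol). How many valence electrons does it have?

5

Look for the largest jump between consecutive ionization energies: IE6/IE5 ≈ 3.4, far larger than any earlier ratio.
That jump marks the point where a core electron is being removed. So the atom has 5 valence electrons.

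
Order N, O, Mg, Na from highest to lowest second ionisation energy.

After 1 electron has been removed, what remains? N⁺ still has 4 valence electrons; O⁺ still has 5 valence electrons; Mg⁺ still has 1 valence electron; Na⁺ is the bare [Ne] core.
Core electrons are held far more tightly than valence electrons, so Na tops the IE_2 order.
Valence configurations: N⁺ [He]2s²2p², O⁺ [He]2s²2p³, Mg⁺ [Ne]3s¹.
The numbers (kJ/mol): N 2856, O 3388, Mg 1451, Na 4562.
Hence IE_2: Mg < N < O < Na.

Na > O > N > Mg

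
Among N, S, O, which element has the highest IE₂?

O

IE_2 is the cost of taking one more electron from the +1 cation: N⁺ still has 4 valence electrons; S⁺ still has 5 valence electrons; O⁺ still has 5 valence electrons.
All are still removing valence electrons, so compare the +1 ions as you would atoms: IE_2 generally rises across a period (higher Z_eff) and falls down a group (larger shell), subject to the usual subshell exceptions.
Valence configurations: N⁺ [He]2s²2p², S⁺ [Ne]3s²3p³, O⁺ [He]2s²2p³.
Approximate IE_2 values (kJ/mol): N 2856, S 2252, O 3388.
Hence IE_2: S < N < O.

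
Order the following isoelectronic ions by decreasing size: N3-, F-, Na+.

N3-, F-, Na+

All of these have 10 electrons, so size is governed by nuclear charge alone: the more protons, the stronger the pull on the same electron cloud, and the smaller the ion.
Nuclear charges: Na+ (Z=11), F- (Z=9), N3- (Z=7).
Largest to smallest: N3- > F- > Na+.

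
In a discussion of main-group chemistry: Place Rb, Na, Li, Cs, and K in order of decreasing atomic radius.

Cs > Rb > K > Na > Li

Across a period the added protons contract the valence shell; down a group each new principal shell makes the atom larger.
All are in group 1, so atomic radius increases down the group.
So from largest to smallest: Cs > Rb > K > Na > Li.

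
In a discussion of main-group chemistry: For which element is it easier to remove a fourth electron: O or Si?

Si

Consider each +3 ion: O³⁺ still has 3 valence electrons; Si³⁺ still has 1 valence electron.
All are still removing valence electrons, so compare the +3 ions as you would atoms: IE_4 generally rises across a period (higher Z_eff) and falls down a group (larger shell), subject to the usual subshell exceptions.
Valence configurations: O³⁺ [He]2s²2p¹, Si³⁺ [Ne]3s¹.
Tabulated IE_4 (kJ/mol): O 7469, Si 4356.
Putting it together, IE_4: Si < O.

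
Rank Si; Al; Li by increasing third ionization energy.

Al < Si < Li

The third ionization energy removes an electron from the +2 ion. For each element: Si²⁺ still has 2 valence electrons; Al²⁺ still has 1 valence electron; Li²⁺ is already 1 electron into the core.
Pulling an electron out of a noble-gas core costs far more than removing a remaining valence electron, so Li sits at the high end of IE_3.
Valence configurations: Si²⁺ [Ne]3s², Al²⁺ [Ne]3s¹.
Approximate IE_3 values (kJ/mol): Si 3232, Al 2745, Li 11815.
Overall IE_3 order: Al < Si < Li.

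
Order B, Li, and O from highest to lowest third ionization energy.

Li > O > B

After 2 electrons have been removed, what remains? B²⁺ still has 1 valence electron; Li²⁺ is already 1 electron into the core; O²⁺ still has 4 valence electrons.
Core electrons are held far more tightly than valence electrons, so Li tops the IE_3 order.
Valence configurations: B²⁺ [He]2s¹, O²⁺ [He]2s²2p².
Approximate IE_3 values (kJ/mol): B 3660, Li 11815, O 5300.
Putting it together, IE_3: B < O < Li.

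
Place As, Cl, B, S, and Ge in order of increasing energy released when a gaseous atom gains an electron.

Atoms with high Z_eff and room in the valence shell (especially the halogens) have the most exothermic electron affinities.
Here both period and group differ, so the two effects have to be weighed against each other.
As > B: period and group pull opposite ways; the across-period shift dominates (78 vs 27 kJ/mol).
Ge > As: this pair runs against the simple trend — see the exception note.
S > Ge: relative to Ge, both the across-period and down-group shifts push S's electron affinity up.
Cl > S: Cl lies to the right of S in period 3, so the across-period effect alone puts Cl higher.
Note the exception: Ge has a higher electron affinity than As, contrary to the simple trend — adding an electron to As's half-filled 4p³ is unfavourable, so Ge (4p²) has the more exothermic EA.
Tabulated electron affinity (kJ/mol): B 27, S 200, Cl 349, Ge 119, As 78.
So from lowest to highest: B < As < Ge < S < Cl.

B < As < Ge < S < Cl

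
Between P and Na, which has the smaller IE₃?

P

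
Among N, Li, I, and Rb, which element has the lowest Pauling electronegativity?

Rb

Li is in period 2, group 1; N is in period 2, group 15; Rb is in period 5, group 1; I is in period 5, group 17.
Atoms toward the upper right of the periodic table pull bonding electrons most strongly.
These span different periods and groups, so the two trends combine.
Li > Rb: they share group 1; the group trend gives Li the larger value.
I > Li: the two effects oppose for this pair; the across-period effect wins (2.66 vs 0.98).
N > I: the two effects oppose for this pair; the down-group effect wins (3.04 vs 2.66).
Tabulated electronegativity (Pauling): Li 0.98, N 3.04, Rb 0.82, I 2.66.
The lowest Pauling electronegativity among these belongs to Rb.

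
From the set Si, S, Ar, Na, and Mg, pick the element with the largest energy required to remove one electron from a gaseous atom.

Ar

Across a period the outer electron is held more tightly (higher IE₁); down a group it sits in a higher shell, more shielded, and comes off more easily.
All lie in period 3, so first ionization energy increases left to right.
The largest energy required to remove one electron from a gaseous atom among these belongs to Ar.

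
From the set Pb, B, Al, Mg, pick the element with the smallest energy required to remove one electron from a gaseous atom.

B is in period 2, group 13; Mg is in period 3, group 2; Al is in period 3, group 13; Pb is in period 6, group 14.
Across a period the outer electron is held more tightly (higher IE₁); down a group it sits in a higher shell, more shielded, and comes off more easily.
Here both period and group differ, so the two effects have to be weighed against each other.
Pb > Al: the two effects oppose for this pair; the across-period effect wins (716 vs 578 kJ/mol).
Mg > Pb: the two effects oppose for this pair; the down-group effect wins (738 vs 716 kJ/mol).
B > Mg: relative to Mg, both the across-period and down-group shifts push B's first ionization energy up.
Note the exception: Mg has a higher first ionization energy than Al, contrary to the simple trend — Al's single 3p electron is easier to remove than one from Mg's filled 3s².
For reference (kJ/mol): B 801, Mg 738, Al 578, Pb 716.
The smallest energy required to remove one electron from a gaseous atom among these belongs to Al.

Al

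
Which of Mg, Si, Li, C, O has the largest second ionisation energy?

Li

After 1 electron has been removed, what remains? Mg⁺ still has 1 valence electron; Si⁺ still has 3 valence electrons; Li⁺ is the bare [He] core; C⁺ still has 3 valence electrons; O⁺ still has 5 valence electrons.
Core electrons are held far more tightly than valence electrons, so Li tops the IE_2 order.
Valence configurations: Mg⁺ [Ne]3s¹, Si⁺ [Ne]3s²3p¹, C⁺ [He]2s²2p¹, O⁺ [He]2s²2p³.
The numbers (kJ/mol): Mg 1451, Si 1577, Li 7298, C 2353, O 3388.
So the second ionization energies run Mg < Si < C < O < Li.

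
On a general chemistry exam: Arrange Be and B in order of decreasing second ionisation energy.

Consider each +1 ion: Be⁺ still has 1 valence electron; B⁺ still has 2 valence electrons.
All are still removing valence electrons, so compare the +1 ions as you would atoms: IE_2 generally rises across a period (higher Z_eff) and falls down a group (larger shell), subject to the usual subshell exceptions.
Valence configurations: Be⁺ [He]2s¹, B⁺ [He]2s².
Tabulated IE_2 (kJ/mol): Be 1757, B 2427.
Hence IE_2: Be < B.

B > Be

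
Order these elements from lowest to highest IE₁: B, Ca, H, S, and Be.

H is in period 1, group 1; Be is in period 2, group 2; B is in period 2, group 13; S is in period 3, group 16; Ca is in period 4, group 2.
IE₁ increases left→right with effective nuclear charge and decreases top→bottom as the valence shell moves farther out.
These span different periods and groups, so the two trends combine.
B > Ca: both effects reinforce here, so B is clearly the higher of the two.
Be > B: this pair runs against the simple trend — see the exception note.
S > Be: the two effects oppose for this pair; the across-period effect wins (1000 vs 900 kJ/mol).
H > S: the two effects oppose for this pair; the down-group effect wins (1312 vs 1000 kJ/mol).
Note the exception: Be has a higher first ionization energy than B, contrary to the simple trend — removing B's lone 2p electron is easier than breaking Be's filled 2s².
For reference (kJ/mol): H 1312, Be 900, B 801, S 1000, Ca 590.
So from lowest to highest: Ca < B < Be < S < H.

Ca < B < Be < S < H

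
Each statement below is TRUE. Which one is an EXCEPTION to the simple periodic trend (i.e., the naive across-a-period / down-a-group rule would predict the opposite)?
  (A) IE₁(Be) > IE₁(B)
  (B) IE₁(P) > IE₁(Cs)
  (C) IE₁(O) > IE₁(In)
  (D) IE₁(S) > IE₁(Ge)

(A)

The general trend: first ionization energy increases across a period and decreases down a group.
(A) Be (period 2, group 2) vs B (period 2, group 13): the stated order contradicts the simple trend.
(B) P (period 3, group 15) vs Cs (period 6, group 1): the stated order agrees with the simple trend.
(C) O (period 2, group 16) vs In (period 5, group 13): the stated order agrees with the simple trend.
(D) S (period 3, group 16) vs Ge (period 4, group 14): the stated order agrees with the simple trend.
The exception is (A): removing B's lone 2p electron is easier than breaking Be's filled 2s².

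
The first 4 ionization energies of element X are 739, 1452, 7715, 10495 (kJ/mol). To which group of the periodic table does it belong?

Look for the largest jump between consecutive ionization energies: IE3/IE2 ≈ 5.3, far larger than any earlier ratio.
That jump marks the point where a core electron is being removed. So the atom has 2 valence electrons.
A main-group element with 2 valence electrons is in group 2.

Group 2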